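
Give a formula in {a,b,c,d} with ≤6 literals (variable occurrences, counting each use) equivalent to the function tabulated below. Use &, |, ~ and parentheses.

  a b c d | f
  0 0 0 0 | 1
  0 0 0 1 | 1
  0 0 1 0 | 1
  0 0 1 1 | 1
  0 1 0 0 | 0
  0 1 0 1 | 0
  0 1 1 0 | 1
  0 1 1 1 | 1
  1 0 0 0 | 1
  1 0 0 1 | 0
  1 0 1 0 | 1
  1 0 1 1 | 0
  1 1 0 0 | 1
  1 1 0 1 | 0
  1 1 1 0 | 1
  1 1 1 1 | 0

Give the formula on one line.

  ~b = 1111000011110000
  (c | ~b) = 1111001111110011
  ~c = 1100110011001100
  (a & ~c) = 0000000011001100
  ((c | ~b) | (a & ~c)) = 1111001111111111
  ~d = 1010101010101010
  ~a = 1111111100000000
  (~d | ~a) = 1111111110101010
  (((c | ~b) | (a & ~c)) & (~d | ~a)) = 1111001110101010

(((c | ~b) | (a & ~c)) & (~d | ~a))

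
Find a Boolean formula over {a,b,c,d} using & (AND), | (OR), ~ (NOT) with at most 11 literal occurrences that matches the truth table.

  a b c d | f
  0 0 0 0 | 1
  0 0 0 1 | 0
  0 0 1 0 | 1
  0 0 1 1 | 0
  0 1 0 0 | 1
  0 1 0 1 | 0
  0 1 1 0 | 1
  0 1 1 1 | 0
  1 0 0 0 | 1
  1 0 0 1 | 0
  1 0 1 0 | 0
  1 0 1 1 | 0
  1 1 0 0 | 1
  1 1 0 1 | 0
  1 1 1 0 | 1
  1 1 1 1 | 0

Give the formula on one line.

  ~d = 1010101010101010
  ~c = 1100110011001100
  ~b = 1111000011110000
  (c | ~b) = 1111001111110011
  (~c & (c | ~b)) = 1100000011000000
  ~a = 1111111100000000
  (~d | b) = 1010111110101111
  (~c | (~d | b)) = 1110111111101111
  (~a & (~c | (~d | b))) = 1110111100000000
  ((~a & (~c | (~d | b))) | b) = 1110111100001111
  ((~c & (c | ~b)) | ((~a & (~c | (~d | b))) | b)) = 1110111111001111
  (~d & ((~c & (c | ~b)) | ((~a & (~c | (~d | b))) | b))) = 1010101010001010

(~d & ((~c & (c | ~b)) | ((~a & (~c | (~d | b))) | b)))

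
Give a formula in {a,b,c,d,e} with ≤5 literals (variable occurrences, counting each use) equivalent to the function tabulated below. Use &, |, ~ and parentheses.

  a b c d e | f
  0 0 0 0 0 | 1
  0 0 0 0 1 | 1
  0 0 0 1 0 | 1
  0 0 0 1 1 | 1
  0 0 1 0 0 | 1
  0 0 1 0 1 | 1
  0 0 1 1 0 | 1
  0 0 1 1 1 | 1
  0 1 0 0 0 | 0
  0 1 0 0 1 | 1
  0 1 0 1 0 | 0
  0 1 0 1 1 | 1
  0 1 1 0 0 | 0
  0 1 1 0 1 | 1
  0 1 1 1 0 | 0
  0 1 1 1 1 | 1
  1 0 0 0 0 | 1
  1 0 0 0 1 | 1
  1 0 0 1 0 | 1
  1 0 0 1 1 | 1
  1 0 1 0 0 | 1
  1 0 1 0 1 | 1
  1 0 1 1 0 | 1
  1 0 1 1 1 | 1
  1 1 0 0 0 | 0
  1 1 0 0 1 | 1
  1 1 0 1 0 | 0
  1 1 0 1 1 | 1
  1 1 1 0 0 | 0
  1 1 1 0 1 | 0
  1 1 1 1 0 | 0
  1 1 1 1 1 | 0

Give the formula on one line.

(((~c | ~a) & e) | ~b)

  ~c = 11110000111100001111000011110000
  ~a = 11111111111111110000000000000000
  (~c | ~a) = 11111111111111111111000011110000
  ((~c | ~a) & e) = 01010101010101010101000001010000
  ~b = 11111111000000001111111100000000
  (((~c | ~a) & e) | ~b) = 11111111010101011111111101010000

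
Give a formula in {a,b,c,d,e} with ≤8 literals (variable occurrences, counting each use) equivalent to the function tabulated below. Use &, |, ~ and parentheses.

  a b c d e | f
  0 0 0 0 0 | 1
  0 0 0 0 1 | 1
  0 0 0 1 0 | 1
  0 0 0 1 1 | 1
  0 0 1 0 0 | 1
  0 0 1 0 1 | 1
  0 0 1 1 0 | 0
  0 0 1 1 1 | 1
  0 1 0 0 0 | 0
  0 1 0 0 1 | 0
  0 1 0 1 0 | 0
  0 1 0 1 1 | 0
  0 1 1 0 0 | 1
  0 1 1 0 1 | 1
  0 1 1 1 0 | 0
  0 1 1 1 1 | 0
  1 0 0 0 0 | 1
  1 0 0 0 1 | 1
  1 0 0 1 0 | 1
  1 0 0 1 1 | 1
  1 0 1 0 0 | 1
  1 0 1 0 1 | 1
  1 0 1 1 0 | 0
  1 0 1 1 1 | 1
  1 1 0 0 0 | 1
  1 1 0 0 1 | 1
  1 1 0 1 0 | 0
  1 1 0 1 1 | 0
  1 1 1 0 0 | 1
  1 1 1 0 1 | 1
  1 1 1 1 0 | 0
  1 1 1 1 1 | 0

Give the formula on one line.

(((c | (a & b)) & ~d) | (~b & (e | ~c)))

  (a & b) = 00000000000000000000000011111111
  (c | (a & b)) = 00001111000011110000111111111111
  ~d = 11001100110011001100110011001100
  ((c | (a & b)) & ~d) = 00001100000011000000110011001100
  ~b = 11111111000000001111111100000000
  ~c = 11110000111100001111000011110000
  (e | ~c) = 11110101111101011111010111110101
  (~b & (e | ~c)) = 11110101000000001111010100000000
  (((c | (a & b)) & ~d) | (~b & (e | ~c))) = 11111101000011001111110111001100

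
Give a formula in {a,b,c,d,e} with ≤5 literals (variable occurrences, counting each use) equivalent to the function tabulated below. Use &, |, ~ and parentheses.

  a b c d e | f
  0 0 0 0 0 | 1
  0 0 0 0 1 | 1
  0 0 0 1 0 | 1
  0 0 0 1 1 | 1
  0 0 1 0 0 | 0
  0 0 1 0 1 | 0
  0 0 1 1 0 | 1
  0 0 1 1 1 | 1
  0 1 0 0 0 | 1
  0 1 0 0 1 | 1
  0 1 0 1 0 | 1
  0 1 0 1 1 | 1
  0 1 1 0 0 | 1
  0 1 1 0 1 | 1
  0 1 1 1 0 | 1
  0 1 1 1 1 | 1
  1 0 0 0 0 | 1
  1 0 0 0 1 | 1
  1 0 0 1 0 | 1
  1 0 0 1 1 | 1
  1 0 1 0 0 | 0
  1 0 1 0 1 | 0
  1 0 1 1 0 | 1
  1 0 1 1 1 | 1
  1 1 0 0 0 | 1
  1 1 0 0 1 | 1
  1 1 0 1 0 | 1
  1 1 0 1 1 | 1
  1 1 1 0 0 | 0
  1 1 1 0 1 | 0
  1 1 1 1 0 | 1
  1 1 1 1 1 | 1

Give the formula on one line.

  ~c = 11110000111100001111000011110000
  (d | ~c) = 11110011111100111111001111110011
  ~a = 11111111111111110000000000000000
  (b & ~a) = 00000000111111110000000000000000
  ((d | ~c) | (b & ~a)) = 11110011111111111111001111110011

((d | ~c) | (b & ~a))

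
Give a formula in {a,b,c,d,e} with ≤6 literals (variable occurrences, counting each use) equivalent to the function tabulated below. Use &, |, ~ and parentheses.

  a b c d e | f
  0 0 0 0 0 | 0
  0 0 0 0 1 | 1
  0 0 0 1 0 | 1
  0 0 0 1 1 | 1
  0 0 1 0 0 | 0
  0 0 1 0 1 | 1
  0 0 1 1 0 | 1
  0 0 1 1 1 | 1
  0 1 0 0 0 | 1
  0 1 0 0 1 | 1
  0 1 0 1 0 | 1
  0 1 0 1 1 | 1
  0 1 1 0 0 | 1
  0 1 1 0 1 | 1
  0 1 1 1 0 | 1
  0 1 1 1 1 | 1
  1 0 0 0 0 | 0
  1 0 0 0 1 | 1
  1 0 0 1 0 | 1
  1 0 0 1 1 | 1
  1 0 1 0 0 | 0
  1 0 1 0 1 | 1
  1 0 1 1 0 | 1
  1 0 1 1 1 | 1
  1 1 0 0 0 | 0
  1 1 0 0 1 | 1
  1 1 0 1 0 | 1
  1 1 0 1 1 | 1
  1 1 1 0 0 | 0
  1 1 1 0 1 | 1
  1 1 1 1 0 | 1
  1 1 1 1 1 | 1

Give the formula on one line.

(((b & ~a) | (b & e)) | (e | d))

  ~a = 11111111111111110000000000000000
  (b & ~a) = 00000000111111110000000000000000
  (b & e) = 00000000010101010000000001010101
  ((b & ~a) | (b & e)) = 00000000111111110000000001010101
  (e | d) = 01110111011101110111011101110111
  (((b & ~a) | (b & e)) | (e | d)) = 01110111111111110111011101110111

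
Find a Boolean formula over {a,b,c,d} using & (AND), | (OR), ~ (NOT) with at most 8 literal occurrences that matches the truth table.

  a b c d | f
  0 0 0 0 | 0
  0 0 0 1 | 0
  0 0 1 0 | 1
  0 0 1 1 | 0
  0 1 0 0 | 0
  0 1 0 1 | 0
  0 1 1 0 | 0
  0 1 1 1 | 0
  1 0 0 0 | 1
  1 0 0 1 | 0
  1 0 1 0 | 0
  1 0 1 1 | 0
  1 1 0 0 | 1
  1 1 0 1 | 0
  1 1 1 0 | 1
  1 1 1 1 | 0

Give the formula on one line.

(~d & (((~c | b) | (~a | b)) & ((c & ~b) | a)))

  ~d = 1010101010101010
  ~c = 1100110011001100
  (~c | b) = 1100111111001111
  ~a = 1111111100000000
  (~a | b) = 1111111100001111
  ((~c | b) | (~a | b)) = 1111111111001111
  ~b = 1111000011110000
  (c & ~b) = 0011000000110000
  ((c & ~b) | a) = 0011000011111111
  (((~c | b) | (~a | b)) & ((c & ~b) | a)) = 0011000011001111
  (~d & (((~c | b) | (~a | b)) & ((c & ~b) | a))) = 0010000010001010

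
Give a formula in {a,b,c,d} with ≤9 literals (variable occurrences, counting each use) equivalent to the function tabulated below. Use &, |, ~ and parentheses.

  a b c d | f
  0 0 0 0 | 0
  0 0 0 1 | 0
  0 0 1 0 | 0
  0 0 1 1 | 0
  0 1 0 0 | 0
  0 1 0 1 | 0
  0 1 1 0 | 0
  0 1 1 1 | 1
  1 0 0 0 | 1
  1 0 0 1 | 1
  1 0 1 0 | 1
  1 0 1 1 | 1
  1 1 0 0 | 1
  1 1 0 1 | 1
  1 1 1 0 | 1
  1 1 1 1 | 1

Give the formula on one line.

(a | (((a & (c | ~d)) | (d & b)) & c))

  ~d = 1010101010101010
  (c | ~d) = 1011101110111011
  (a & (c | ~d)) = 0000000010111011
  (d & b) = 0000010100000101
  ((a & (c | ~d)) | (d & b)) = 0000010110111111
  (((a & (c | ~d)) | (d & b)) & c) = 0000000100110011
  (a | (((a & (c | ~d)) | (d & b)) & c)) = 0000000111111111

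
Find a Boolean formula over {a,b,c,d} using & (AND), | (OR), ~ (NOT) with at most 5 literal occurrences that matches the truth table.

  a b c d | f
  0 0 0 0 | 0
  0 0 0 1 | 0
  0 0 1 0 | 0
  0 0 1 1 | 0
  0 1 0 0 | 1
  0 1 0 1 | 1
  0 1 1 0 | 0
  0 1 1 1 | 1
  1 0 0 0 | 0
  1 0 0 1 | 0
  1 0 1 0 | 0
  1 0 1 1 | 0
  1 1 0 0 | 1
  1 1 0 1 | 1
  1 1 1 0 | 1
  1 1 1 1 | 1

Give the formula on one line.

(b & (d | (a | ~c)))

  ~c = 1100110011001100
  (a | ~c) = 1100110011111111
  (d | (a | ~c)) = 1101110111111111
  (b & (d | (a | ~c))) = 0000110100001111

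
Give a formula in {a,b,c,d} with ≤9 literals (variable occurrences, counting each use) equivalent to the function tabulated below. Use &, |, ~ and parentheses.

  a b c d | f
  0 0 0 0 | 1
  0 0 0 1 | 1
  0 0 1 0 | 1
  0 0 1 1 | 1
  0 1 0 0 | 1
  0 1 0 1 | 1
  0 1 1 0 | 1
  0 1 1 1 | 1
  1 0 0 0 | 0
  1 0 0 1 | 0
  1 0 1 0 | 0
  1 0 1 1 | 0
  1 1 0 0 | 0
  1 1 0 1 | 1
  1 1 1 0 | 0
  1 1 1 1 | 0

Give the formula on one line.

(((b & (c & (~a & d))) | ((b & d) & ~c)) | ~a)

  ~a = 1111111100000000
  (~a & d) = 0101010100000000
  (c & (~a & d)) = 0001000100000000
  (b & (c & (~a & d))) = 0000000100000000
  (b & d) = 0000010100000101
  ~c = 1100110011001100
  ((b & d) & ~c) = 0000010000000100
  ((b & (c & (~a & d))) | ((b & d) & ~c)) = 0000010100000100
  (((b & (c & (~a & d))) | ((b & d) & ~c)) | ~a) = 1111111100000100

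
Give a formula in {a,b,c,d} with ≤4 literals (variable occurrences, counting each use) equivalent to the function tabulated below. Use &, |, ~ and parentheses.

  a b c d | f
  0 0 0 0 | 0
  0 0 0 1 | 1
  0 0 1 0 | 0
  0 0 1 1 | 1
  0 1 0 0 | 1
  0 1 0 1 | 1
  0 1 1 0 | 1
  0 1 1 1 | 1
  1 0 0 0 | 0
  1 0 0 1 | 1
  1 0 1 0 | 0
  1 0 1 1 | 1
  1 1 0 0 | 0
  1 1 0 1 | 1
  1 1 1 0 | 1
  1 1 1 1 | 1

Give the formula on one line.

(d | (b & (c | ~a)))

  ~a = 1111111100000000
  (c | ~a) = 1111111100110011
  (b & (c | ~a)) = 0000111100000011
  (d | (b & (c | ~a))) = 0101111101010111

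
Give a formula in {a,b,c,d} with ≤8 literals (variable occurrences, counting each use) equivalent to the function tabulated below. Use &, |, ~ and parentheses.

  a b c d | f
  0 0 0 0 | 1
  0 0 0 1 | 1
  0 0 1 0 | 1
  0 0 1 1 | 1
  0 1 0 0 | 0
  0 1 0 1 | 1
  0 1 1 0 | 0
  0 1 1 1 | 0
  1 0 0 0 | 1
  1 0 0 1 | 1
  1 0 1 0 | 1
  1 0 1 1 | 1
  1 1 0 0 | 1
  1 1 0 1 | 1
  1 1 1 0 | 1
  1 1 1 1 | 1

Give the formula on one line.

  ~c = 1100110011001100
  (~c & d) = 0100010001000100
  ~a = 1111111100000000
  (c | ~a) = 1111111100110011
  ((~c & d) & (c | ~a)) = 0100010000000000
  ~b = 1111000011110000
  (a | ~b) = 1111000011111111
  (((~c & d) & (c | ~a)) | (a | ~b)) = 1111010011111111

(((~c & d) & (c | ~a)) | (a | ~b))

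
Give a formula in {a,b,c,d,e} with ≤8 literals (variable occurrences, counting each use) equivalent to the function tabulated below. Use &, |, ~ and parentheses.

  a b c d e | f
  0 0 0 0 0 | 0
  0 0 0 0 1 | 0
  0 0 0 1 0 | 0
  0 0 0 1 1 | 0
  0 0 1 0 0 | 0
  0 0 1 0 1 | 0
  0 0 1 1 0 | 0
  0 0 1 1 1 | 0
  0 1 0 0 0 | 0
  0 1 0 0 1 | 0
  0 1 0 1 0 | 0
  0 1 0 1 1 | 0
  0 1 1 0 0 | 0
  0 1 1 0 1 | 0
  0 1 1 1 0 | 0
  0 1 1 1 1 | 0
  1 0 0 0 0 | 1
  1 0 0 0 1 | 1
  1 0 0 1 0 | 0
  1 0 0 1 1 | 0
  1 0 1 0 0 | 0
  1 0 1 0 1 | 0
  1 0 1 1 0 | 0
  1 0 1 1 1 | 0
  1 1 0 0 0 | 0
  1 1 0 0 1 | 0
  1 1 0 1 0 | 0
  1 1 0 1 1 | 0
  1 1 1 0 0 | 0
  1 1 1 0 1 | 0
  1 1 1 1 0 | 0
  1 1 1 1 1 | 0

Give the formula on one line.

(~d & ((a & ((d | (c & b)) | ~c)) & ~b))

  ~d = 11001100110011001100110011001100
  (c & b) = 00000000000011110000000000001111
  (d | (c & b)) = 00110011001111110011001100111111
  ~c = 11110000111100001111000011110000
  ((d | (c & b)) | ~c) = 11110011111111111111001111111111
  (a & ((d | (c & b)) | ~c)) = 00000000000000001111001111111111
  ~b = 11111111000000001111111100000000
  ((a & ((d | (c & b)) | ~c)) & ~b) = 00000000000000001111001100000000
  (~d & ((a & ((d | (c & b)) | ~c)) & ~b)) = 00000000000000001100000000000000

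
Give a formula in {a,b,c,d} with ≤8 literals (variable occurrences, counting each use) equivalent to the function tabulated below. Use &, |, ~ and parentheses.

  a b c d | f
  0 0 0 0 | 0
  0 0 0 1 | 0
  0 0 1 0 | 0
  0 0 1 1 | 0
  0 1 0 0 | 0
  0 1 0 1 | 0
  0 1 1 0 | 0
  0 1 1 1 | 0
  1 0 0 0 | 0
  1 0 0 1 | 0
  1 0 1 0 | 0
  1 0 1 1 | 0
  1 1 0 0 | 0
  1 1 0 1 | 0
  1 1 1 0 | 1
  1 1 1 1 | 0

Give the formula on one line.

(((a & c) & (b & c)) & ~d)

  (a & c) = 0000000000110011
  (b & c) = 0000001100000011
  ((a & c) & (b & c)) = 0000000000000011
  ~d = 1010101010101010
  (((a & c) & (b & c)) & ~d) = 0000000000000010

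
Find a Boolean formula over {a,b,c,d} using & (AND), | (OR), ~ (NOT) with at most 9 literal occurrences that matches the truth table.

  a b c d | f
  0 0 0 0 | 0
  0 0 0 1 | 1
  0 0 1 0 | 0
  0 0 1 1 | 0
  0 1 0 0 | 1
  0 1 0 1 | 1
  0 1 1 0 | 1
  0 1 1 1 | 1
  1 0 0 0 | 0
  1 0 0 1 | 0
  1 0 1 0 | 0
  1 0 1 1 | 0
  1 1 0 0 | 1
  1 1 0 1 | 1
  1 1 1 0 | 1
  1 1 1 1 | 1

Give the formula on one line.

  ~a = 1111111100000000
  ~c = 1100110011001100
  ~d = 1010101010101010
  (~c | ~d) = 1110111011101110
  ~b = 1111000011110000
  (~b & d) = 0101000001010000
  ((~c | ~d) & (~b & d)) = 0100000001000000
  (~a & ((~c | ~d) & (~b & d))) = 0100000000000000
  ((~a & ((~c | ~d) & (~b & d))) | b) = 0100111100001111

((~a & ((~c | ~d) & (~b & d))) | b)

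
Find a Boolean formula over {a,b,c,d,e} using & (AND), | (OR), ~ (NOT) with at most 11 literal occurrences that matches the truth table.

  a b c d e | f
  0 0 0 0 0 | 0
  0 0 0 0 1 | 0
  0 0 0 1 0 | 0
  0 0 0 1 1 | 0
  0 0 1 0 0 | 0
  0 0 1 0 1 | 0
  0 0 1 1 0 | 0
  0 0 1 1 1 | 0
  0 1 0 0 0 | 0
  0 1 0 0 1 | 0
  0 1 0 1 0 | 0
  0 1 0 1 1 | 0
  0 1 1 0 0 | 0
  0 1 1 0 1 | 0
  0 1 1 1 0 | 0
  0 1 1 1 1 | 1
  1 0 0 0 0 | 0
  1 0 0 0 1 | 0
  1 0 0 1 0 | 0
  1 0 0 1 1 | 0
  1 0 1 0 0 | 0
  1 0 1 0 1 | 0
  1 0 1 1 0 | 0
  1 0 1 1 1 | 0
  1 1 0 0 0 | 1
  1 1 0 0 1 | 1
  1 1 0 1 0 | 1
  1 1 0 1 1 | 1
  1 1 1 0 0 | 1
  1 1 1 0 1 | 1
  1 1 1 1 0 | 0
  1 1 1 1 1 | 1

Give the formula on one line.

((~c | (~d | e)) & ((b & ((c | ~b) & d)) | (a & b)))

  ~c = 11110000111100001111000011110000
  ~d = 11001100110011001100110011001100
  (~d | e) = 11011101110111011101110111011101
  (~c | (~d | e)) = 11111101111111011111110111111101
  ~b = 11111111000000001111111100000000
  (c | ~b) = 11111111000011111111111100001111
  ((c | ~b) & d) = 00110011000000110011001100000011
  (b & ((c | ~b) & d)) = 00000000000000110000000000000011
  (a & b) = 00000000000000000000000011111111
  ((b & ((c | ~b) & d)) | (a & b)) = 00000000000000110000000011111111
  ((~c | (~d | e)) & ((b & ((c | ~b) & d)) | (a & b))) = 00000000000000010000000011111101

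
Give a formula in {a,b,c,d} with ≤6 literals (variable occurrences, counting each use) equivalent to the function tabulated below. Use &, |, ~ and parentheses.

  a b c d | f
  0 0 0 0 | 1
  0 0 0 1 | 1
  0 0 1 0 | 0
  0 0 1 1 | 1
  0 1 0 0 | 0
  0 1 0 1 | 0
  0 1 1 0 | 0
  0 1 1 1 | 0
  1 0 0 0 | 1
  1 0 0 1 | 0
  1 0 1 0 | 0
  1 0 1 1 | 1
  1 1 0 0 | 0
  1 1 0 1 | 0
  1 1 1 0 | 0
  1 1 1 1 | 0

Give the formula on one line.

  ~c = 1100110011001100
  (~c | d) = 1101110111011101
  ~b = 1111000011110000
  ((~c | d) & ~b) = 1101000011010000
  ~a = 1111111100000000
  ~d = 1010101010101010
  (~a | ~d) = 1111111110101010
  (c | (~a | ~d)) = 1111111110111011
  (((~c | d) & ~b) & (c | (~a | ~d))) = 1101000010010000

(((~c | d) & ~b) & (c | (~a | ~d)))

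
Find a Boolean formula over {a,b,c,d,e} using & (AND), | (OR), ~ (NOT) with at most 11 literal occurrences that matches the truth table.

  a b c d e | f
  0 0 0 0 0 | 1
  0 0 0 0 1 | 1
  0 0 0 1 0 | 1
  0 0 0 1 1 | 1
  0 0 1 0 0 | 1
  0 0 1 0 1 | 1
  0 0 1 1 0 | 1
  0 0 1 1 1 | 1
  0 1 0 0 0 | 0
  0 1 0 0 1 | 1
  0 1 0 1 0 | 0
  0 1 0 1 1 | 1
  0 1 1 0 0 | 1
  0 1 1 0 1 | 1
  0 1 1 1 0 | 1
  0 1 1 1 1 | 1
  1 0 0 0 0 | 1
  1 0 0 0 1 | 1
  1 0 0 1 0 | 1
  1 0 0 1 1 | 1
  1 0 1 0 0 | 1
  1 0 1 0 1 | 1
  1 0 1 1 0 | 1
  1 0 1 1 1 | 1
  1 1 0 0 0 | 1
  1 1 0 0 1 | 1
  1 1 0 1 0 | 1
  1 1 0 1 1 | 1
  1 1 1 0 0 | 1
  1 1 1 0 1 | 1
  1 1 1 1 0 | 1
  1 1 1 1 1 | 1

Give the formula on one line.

  ~c = 11110000111100001111000011110000
  (a & ~c) = 00000000000000001111000011110000
  ((a & ~c) | c) = 00001111000011111111111111111111
  ~b = 11111111000000001111111100000000
  (~b | c) = 11111111000011111111111100001111
  (a | c) = 00001111000011111111111111111111
  (b | (a | c)) = 00001111111111111111111111111111
  ((b | (a | c)) & e) = 00000101010101010101010101010101
  ((~b | c) | ((b | (a | c)) & e)) = 11111111010111111111111101011111
  (((a & ~c) | c) | ((~b | c) | ((b | (a | c)) & e))) = 11111111010111111111111111111111

(((a & ~c) | c) | ((~b | c) | ((b | (a | c)) & e)))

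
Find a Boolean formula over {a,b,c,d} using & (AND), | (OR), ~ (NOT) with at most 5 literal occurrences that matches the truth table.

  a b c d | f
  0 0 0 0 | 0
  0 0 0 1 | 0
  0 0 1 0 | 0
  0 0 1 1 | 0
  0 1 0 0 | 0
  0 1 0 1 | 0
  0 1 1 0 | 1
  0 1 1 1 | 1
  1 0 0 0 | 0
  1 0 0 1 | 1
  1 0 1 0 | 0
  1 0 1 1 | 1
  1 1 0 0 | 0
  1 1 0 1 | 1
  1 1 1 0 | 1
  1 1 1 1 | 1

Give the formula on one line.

((c & b) | (d & a))

  (c & b) = 0000001100000011
  (d & a) = 0000000001010101
  ((c & b) | (d & a)) = 0000001101010111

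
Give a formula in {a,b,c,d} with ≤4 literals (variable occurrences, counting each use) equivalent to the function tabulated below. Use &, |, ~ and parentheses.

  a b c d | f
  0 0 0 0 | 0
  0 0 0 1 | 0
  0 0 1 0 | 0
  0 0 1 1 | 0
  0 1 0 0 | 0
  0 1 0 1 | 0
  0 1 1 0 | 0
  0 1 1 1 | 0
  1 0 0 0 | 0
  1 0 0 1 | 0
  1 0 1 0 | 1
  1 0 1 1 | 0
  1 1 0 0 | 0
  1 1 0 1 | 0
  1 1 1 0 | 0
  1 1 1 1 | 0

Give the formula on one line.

((a & c) & (~b & ~d))

  (a & c) = 0000000000110011
  ~b = 1111000011110000
  ~d = 1010101010101010
  (~b & ~d) = 1010000010100000
  ((a & c) & (~b & ~d)) = 0000000000100000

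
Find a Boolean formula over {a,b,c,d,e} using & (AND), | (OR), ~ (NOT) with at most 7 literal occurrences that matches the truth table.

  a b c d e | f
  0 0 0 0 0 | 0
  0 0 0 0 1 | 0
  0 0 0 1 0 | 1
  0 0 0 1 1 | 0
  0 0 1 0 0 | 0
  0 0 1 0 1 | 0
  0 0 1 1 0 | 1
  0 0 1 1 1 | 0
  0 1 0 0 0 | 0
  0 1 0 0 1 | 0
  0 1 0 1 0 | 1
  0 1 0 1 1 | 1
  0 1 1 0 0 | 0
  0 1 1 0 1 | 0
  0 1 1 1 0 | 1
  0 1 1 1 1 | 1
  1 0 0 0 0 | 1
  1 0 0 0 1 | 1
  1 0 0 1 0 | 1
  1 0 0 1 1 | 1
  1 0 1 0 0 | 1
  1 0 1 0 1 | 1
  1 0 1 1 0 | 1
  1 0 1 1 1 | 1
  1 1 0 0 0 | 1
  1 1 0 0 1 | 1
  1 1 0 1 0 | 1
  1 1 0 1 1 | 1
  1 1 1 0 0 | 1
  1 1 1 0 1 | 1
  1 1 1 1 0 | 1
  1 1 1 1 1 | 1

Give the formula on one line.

  ~e = 10101010101010101010101010101010
  (b | ~e) = 10101010111111111010101011111111
  (d & (b | ~e)) = 00100010001100110010001000110011
  (a | (d & (b | ~e))) = 00100010001100111111111111111111

(a | (d & (b | ~e)))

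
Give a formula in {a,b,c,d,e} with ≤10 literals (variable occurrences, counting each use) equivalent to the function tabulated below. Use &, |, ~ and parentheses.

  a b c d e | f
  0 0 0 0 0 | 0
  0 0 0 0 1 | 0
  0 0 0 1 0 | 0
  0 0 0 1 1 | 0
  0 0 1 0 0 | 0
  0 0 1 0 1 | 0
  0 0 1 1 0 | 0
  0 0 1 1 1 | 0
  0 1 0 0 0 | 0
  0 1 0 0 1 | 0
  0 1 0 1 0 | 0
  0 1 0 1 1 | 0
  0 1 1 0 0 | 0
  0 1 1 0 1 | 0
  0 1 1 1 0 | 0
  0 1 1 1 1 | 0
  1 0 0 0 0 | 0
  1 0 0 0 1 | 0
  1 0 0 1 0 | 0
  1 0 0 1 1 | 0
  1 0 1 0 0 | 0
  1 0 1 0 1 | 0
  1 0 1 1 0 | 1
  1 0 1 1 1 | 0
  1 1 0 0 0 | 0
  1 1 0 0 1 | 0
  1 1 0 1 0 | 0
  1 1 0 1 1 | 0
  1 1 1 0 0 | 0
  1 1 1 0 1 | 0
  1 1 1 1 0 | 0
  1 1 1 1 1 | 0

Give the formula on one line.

((((c | ((e & d) & ~c)) & ~b) & (~e & a)) & d)

  (e & d) = 00010001000100010001000100010001
  ~c = 11110000111100001111000011110000
  ((e & d) & ~c) = 00010000000100000001000000010000
  (c | ((e & d) & ~c)) = 00011111000111110001111100011111
  ~b = 11111111000000001111111100000000
  ((c | ((e & d) & ~c)) & ~b) = 00011111000000000001111100000000
  ~e = 10101010101010101010101010101010
  (~e & a) = 00000000000000001010101010101010
  (((c | ((e & d) & ~c)) & ~b) & (~e & a)) = 00000000000000000000101000000000
  ((((c | ((e & d) & ~c)) & ~b) & (~e & a)) & d) = 00000000000000000000001000000000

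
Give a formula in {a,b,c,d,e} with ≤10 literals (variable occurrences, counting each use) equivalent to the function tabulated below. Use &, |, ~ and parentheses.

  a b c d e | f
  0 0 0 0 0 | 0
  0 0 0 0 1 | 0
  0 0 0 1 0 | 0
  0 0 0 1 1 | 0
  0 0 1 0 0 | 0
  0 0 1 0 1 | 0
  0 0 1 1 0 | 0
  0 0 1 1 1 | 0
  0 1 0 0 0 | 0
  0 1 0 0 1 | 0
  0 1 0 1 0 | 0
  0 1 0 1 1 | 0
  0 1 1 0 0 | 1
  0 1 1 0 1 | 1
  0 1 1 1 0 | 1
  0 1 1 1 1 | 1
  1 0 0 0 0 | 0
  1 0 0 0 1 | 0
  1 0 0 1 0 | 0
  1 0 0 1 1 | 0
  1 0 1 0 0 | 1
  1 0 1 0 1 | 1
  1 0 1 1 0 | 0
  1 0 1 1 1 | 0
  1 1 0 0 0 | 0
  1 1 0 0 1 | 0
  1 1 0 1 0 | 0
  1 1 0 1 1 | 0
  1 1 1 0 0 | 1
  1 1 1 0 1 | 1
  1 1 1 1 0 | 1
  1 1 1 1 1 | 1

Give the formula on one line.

  ~c = 11110000111100001111000011110000
  ~d = 11001100110011001100110011001100
  (~c & ~d) = 11000000110000001100000011000000
  ((~c & ~d) | a) = 11000000110000001111111111111111
  (c & ~d) = 00001100000011000000110000001100
  (((~c & ~d) | a) & (c & ~d)) = 00000000000000000000110000001100
  (b & c) = 00000000000011110000000000001111
  ((((~c & ~d) | a) & (c & ~d)) | (b & c)) = 00000000000011110000110000001111

((((~c & ~d) | a) & (c & ~d)) | (b & c))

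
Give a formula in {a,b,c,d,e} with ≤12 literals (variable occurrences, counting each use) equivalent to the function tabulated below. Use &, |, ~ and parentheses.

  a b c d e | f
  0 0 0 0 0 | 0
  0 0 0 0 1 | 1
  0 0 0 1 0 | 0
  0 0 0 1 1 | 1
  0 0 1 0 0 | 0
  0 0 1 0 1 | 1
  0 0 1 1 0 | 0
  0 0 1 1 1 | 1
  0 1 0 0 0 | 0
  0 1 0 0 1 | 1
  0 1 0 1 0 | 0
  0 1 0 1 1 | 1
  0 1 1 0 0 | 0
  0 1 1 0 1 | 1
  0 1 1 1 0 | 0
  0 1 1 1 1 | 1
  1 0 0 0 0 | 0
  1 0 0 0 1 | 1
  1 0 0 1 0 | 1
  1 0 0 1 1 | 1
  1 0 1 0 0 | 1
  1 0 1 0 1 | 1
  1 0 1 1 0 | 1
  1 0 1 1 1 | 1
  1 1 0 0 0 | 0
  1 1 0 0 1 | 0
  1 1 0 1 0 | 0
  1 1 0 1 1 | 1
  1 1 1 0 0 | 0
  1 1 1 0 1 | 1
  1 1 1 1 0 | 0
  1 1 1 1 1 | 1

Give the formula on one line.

(((a & ~b) | e) & (((e & (~b | ~a)) & ~d) | (d | c)))

  ~b = 11111111000000001111111100000000
  (a & ~b) = 00000000000000001111111100000000
  ((a & ~b) | e) = 01010101010101011111111101010101
  ~a = 11111111111111110000000000000000
  (~b | ~a) = 11111111111111111111111100000000
  (e & (~b | ~a)) = 01010101010101010101010100000000
  ~d = 11001100110011001100110011001100
  ((e & (~b | ~a)) & ~d) = 01000100010001000100010000000000
  (d | c) = 00111111001111110011111100111111
  (((e & (~b | ~a)) & ~d) | (d | c)) = 01111111011111110111111100111111
  (((a & ~b) | e) & (((e & (~b | ~a)) & ~d) | (d | c))) = 01010101010101010111111100010101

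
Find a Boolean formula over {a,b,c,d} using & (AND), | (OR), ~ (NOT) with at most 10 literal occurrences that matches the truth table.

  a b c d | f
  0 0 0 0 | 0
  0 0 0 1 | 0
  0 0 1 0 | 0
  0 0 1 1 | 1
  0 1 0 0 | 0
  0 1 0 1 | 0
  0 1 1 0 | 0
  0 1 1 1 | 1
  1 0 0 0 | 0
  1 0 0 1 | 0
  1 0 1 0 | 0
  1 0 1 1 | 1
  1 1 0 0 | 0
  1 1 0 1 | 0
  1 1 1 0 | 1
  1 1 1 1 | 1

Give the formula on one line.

  (c & d) = 0001000100010001
  ~d = 1010101010101010
  (c & ~d) = 0010001000100010
  ((c & d) | (c & ~d)) = 0011001100110011
  (a & b) = 0000000000001111
  (d | (a & b)) = 0101010101011111
  (((c & d) | (c & ~d)) & (d | (a & b))) = 0001000100010011

(((c & d) | (c & ~d)) & (d | (a & b)))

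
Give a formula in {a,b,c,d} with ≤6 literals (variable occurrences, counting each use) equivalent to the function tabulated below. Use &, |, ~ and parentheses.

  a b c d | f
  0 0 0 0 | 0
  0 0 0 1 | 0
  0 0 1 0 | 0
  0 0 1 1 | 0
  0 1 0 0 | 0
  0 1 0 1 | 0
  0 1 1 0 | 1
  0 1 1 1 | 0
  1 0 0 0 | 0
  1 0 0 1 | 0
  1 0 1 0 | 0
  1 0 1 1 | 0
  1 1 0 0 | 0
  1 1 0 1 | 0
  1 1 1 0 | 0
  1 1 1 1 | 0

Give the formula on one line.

((b & (~d | ~b)) & ((c | a) & ~a))

  ~d = 1010101010101010
  ~b = 1111000011110000
  (~d | ~b) = 1111101011111010
  (b & (~d | ~b)) = 0000101000001010
  (c | a) = 0011001111111111
  ~a = 1111111100000000
  ((c | a) & ~a) = 0011001100000000
  ((b & (~d | ~b)) & ((c | a) & ~a)) = 0000001000000000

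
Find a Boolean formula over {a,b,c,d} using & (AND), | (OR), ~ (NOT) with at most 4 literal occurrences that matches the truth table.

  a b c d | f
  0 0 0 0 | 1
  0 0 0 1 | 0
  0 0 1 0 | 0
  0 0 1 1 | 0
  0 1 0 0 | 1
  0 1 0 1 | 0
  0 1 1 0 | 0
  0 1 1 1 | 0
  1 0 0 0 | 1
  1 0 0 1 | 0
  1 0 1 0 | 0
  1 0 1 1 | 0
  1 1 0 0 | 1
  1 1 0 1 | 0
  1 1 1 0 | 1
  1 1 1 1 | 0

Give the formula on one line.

(~d & (~c | (a & b)))

  ~d = 1010101010101010
  ~c = 1100110011001100
  (a & b) = 0000000000001111
  (~c | (a & b)) = 1100110011001111
  (~d & (~c | (a & b))) = 1000100010001010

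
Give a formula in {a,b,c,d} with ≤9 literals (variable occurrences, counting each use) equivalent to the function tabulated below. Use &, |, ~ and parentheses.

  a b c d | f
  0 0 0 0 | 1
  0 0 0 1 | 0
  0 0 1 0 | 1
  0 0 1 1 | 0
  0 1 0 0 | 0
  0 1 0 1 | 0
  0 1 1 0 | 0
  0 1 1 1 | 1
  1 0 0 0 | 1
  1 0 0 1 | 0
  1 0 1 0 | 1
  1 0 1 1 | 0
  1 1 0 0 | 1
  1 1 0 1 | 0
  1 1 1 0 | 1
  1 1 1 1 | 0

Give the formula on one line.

(((d & (c & b)) & (~c | ~a)) | (~d & ((~b | d) | a)))

  (c & b) = 0000001100000011
  (d & (c & b)) = 0000000100000001
  ~c = 1100110011001100
  ~a = 1111111100000000
  (~c | ~a) = 1111111111001100
  ((d & (c & b)) & (~c | ~a)) = 0000000100000000
  ~d = 1010101010101010
  ~b = 1111000011110000
  (~b | d) = 1111010111110101
  ((~b | d) | a) = 1111010111111111
  (~d & ((~b | d) | a)) = 1010000010101010
  (((d & (c & b)) & (~c | ~a)) | (~d & ((~b | d) | a))) = 1010000110101010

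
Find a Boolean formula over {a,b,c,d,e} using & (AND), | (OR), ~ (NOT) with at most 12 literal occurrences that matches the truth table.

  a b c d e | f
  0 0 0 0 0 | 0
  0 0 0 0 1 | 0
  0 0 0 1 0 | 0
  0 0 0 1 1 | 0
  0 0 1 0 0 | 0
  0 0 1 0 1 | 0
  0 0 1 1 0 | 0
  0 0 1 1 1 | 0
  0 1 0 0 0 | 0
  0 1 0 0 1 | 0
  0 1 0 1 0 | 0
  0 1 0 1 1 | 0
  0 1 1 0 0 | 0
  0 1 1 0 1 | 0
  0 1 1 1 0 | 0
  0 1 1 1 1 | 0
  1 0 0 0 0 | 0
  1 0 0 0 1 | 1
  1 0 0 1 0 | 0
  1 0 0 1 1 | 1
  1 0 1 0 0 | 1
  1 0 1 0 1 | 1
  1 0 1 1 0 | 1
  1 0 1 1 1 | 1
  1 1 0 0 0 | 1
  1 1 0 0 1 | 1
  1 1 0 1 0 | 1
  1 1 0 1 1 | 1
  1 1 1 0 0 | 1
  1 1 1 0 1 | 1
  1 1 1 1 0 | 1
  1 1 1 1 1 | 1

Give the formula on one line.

(a & (((b & c) | e) | ((b & ((~e | b) & ~c)) | c)))

  (b & c) = 00000000000011110000000000001111
  ((b & c) | e) = 01010101010111110101010101011111
  ~e = 10101010101010101010101010101010
  (~e | b) = 10101010111111111010101011111111
  ~c = 11110000111100001111000011110000
  ((~e | b) & ~c) = 10100000111100001010000011110000
  (b & ((~e | b) & ~c)) = 00000000111100000000000011110000
  ((b & ((~e | b) & ~c)) | c) = 00001111111111110000111111111111
  (((b & c) | e) | ((b & ((~e | b) & ~c)) | c)) = 01011111111111110101111111111111
  (a & (((b & c) | e) | ((b & ((~e | b) & ~c)) | c))) = 00000000000000000101111111111111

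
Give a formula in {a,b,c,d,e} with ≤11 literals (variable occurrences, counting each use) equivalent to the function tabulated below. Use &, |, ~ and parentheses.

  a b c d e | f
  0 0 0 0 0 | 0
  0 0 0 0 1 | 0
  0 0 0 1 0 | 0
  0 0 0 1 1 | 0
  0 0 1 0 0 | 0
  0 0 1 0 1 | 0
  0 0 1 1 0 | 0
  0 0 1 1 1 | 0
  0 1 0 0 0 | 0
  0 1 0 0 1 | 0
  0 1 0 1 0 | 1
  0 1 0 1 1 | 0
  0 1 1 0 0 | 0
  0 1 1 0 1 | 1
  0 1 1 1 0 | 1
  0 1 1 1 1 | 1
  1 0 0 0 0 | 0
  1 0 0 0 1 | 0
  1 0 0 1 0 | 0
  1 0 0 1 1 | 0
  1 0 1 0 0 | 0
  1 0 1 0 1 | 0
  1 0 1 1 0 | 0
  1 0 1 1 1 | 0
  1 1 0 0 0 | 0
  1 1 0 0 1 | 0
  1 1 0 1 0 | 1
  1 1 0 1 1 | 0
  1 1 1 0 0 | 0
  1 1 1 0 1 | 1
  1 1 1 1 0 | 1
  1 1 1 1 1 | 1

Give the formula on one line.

  ~e = 10101010101010101010101010101010
  (b | ~e) = 10101010111111111010101011111111
  ~c = 11110000111100001111000011110000
  (e | ~c) = 11110101111101011111010111110101
  (c & (e | ~c)) = 00000101000001010000010100000101
  (~e & d) = 00100010001000100010001000100010
  (b & (~e & d)) = 00000000001000100000000000100010
  ((c & (e | ~c)) | (b & (~e & d))) = 00000101001001110000010100100111
  ((b | ~e) & ((c & (e | ~c)) | (b & (~e & d)))) = 00000000001001110000000000100111

((b | ~e) & ((c & (e | ~c)) | (b & (~e & d))))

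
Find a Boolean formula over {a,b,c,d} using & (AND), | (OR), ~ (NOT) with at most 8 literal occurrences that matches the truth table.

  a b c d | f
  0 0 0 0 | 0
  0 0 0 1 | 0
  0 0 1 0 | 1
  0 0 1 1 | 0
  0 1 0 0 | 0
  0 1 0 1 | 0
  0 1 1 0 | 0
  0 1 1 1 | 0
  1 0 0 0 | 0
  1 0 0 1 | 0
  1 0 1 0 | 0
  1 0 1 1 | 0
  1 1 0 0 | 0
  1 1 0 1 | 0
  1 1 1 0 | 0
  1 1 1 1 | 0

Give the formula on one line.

(((c & ~a) & ~b) & (c & (a | ~d)))

  ~a = 1111111100000000
  (c & ~a) = 0011001100000000
  ~b = 1111000011110000
  ((c & ~a) & ~b) = 0011000000000000
  ~d = 1010101010101010
  (a | ~d) = 1010101011111111
  (c & (a | ~d)) = 0010001000110011
  (((c & ~a) & ~b) & (c & (a | ~d))) = 0010000000000000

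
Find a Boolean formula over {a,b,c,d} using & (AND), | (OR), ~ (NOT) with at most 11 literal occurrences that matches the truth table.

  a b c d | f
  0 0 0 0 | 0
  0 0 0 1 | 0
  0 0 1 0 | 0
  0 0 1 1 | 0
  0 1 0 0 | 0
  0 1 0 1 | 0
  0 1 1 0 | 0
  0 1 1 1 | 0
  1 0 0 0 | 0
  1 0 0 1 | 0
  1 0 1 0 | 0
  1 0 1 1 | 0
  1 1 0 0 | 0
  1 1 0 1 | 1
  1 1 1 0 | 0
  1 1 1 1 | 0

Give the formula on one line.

  ~d = 1010101010101010
  (c & ~d) = 0010001000100010
  ~c = 1100110011001100
  ((c & ~d) | ~c) = 1110111011101110
  (b & ((c & ~d) | ~c)) = 0000111000001110
  ((b & ((c & ~d) | ~c)) & a) = 0000000000001110
  ~a = 1111111100000000
  (~c & d) = 0100010001000100
  (~a | (~c & d)) = 1111111101000100
  ((~a | (~c & d)) & a) = 0000000001000100
  (((b & ((c & ~d) | ~c)) & a) & ((~a | (~c & d)) & a)) = 0000000000000100

(((b & ((c & ~d) | ~c)) & a) & ((~a | (~c & d)) & a))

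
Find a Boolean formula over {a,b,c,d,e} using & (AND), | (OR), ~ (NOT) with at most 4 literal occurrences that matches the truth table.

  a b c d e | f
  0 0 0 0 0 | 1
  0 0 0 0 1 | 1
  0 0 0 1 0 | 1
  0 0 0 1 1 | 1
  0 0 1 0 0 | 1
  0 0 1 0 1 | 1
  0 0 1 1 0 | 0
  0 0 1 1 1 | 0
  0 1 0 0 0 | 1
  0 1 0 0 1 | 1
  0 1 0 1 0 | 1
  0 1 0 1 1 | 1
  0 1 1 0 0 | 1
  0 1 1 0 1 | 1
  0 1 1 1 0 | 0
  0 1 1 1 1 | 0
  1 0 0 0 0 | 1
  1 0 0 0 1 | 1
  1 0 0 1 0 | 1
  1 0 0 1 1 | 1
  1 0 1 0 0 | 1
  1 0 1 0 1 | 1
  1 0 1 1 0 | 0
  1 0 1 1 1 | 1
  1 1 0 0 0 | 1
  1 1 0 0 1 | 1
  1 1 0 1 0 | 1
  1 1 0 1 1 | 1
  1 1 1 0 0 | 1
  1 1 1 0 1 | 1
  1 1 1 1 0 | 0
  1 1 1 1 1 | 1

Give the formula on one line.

((a & e) | (~d | ~c))

  (a & e) = 00000000000000000101010101010101
  ~d = 11001100110011001100110011001100
  ~c = 11110000111100001111000011110000
  (~d | ~c) = 11111100111111001111110011111100
  ((a & e) | (~d | ~c)) = 11111100111111001111110111111101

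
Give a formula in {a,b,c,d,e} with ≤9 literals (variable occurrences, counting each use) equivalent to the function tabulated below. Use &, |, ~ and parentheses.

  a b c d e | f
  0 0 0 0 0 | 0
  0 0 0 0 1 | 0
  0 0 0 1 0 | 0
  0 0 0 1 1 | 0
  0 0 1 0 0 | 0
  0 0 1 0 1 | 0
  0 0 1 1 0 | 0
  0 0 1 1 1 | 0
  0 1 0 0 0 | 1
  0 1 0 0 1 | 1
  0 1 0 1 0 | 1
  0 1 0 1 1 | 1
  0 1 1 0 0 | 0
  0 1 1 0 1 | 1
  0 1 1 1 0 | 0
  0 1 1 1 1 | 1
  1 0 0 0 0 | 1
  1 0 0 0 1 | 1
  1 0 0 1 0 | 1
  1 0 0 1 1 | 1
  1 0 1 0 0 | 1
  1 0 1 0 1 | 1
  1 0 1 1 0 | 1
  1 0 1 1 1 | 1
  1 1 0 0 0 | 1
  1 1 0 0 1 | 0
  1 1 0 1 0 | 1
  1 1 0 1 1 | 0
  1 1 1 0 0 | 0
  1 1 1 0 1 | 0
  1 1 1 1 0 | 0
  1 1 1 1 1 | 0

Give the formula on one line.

  ~a = 11111111111111110000000000000000
  ~e = 10101010101010101010101010101010
  (~a | ~e) = 11111111111111111010101010101010
  ((~a | ~e) & b) = 00000000111111110000000010101010
  ~b = 11111111000000001111111100000000
  (b | a) = 00000000111111111111111111111111
  (~b & (b | a)) = 00000000000000001111111100000000
  (((~a | ~e) & b) | (~b & (b | a))) = 00000000111111111111111110101010
  ~c = 11110000111100001111000011110000
  (e | ~c) = 11110101111101011111010111110101
  (~b | (e | ~c)) = 11111111111101011111111111110101
  ((((~a | ~e) & b) | (~b & (b | a))) & (~b | (e | ~c))) = 00000000111101011111111110100000

((((~a | ~e) & b) | (~b & (b | a))) & (~b | (e | ~c)))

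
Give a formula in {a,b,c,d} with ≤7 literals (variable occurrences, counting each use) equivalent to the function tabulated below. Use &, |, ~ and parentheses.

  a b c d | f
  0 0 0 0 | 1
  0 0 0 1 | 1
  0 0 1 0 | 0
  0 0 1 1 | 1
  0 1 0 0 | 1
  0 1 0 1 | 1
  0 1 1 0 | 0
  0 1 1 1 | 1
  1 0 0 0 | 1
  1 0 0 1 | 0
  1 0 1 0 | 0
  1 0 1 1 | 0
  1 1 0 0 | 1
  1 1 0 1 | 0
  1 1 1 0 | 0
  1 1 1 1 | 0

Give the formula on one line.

((d | ~c) & ((d & ~a) | ~d))

  ~c = 1100110011001100
  (d | ~c) = 1101110111011101
  ~a = 1111111100000000
  (d & ~a) = 0101010100000000
  ~d = 1010101010101010
  ((d & ~a) | ~d) = 1111111110101010
  ((d | ~c) & ((d & ~a) | ~d)) = 1101110110001000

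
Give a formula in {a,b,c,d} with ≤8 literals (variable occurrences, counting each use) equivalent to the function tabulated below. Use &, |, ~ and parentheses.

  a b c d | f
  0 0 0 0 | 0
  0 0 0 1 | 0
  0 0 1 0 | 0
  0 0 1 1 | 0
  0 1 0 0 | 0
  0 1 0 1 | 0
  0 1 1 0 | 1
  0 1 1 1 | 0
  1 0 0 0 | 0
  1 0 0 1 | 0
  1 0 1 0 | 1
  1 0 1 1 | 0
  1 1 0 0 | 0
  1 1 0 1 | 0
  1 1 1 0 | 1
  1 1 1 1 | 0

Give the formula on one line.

  ~c = 1100110011001100
  ~d = 1010101010101010
  (~c | ~d) = 1110111011101110
  (c & (~c | ~d)) = 0010001000100010
  (b & c) = 0000001100000011
  (a | (b & c)) = 0000001111111111
  ((c & (~c | ~d)) & (a | (b & c))) = 0000001000100010

((c & (~c | ~d)) & (a | (b & c)))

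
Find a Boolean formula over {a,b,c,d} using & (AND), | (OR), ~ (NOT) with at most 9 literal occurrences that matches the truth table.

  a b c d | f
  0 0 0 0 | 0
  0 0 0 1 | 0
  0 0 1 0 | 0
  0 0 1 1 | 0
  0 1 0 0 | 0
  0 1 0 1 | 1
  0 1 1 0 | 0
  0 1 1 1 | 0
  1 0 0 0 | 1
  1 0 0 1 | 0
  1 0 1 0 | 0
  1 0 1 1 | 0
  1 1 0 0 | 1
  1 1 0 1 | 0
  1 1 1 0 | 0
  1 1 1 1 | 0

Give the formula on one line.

(((d | a) & ~c) & (~d | ((b & ~a) & d)))

  (d | a) = 0101010111111111
  ~c = 1100110011001100
  ((d | a) & ~c) = 0100010011001100
  ~d = 1010101010101010
  ~a = 1111111100000000
  (b & ~a) = 0000111100000000
  ((b & ~a) & d) = 0000010100000000
  (~d | ((b & ~a) & d)) = 1010111110101010
  (((d | a) & ~c) & (~d | ((b & ~a) & d))) = 0000010010001000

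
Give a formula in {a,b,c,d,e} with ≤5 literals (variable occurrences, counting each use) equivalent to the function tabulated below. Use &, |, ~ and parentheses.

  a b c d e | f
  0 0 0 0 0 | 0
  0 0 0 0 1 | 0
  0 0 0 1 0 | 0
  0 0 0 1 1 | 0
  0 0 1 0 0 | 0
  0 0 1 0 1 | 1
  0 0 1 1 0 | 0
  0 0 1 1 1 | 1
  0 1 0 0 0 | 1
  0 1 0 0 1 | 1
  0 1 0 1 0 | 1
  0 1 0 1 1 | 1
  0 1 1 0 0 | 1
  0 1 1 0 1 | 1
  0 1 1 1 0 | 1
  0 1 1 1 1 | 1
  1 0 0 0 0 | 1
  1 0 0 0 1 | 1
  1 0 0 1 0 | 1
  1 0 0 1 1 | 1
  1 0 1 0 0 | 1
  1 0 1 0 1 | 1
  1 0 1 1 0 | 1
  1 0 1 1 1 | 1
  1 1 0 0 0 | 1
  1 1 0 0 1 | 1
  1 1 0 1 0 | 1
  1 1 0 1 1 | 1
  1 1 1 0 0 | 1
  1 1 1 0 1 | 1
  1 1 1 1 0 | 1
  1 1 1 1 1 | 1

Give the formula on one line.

(b | ((e & c) | a))

  (e & c) = 00000101000001010000010100000101
  ((e & c) | a) = 00000101000001011111111111111111
  (b | ((e & c) | a)) = 00000101111111111111111111111111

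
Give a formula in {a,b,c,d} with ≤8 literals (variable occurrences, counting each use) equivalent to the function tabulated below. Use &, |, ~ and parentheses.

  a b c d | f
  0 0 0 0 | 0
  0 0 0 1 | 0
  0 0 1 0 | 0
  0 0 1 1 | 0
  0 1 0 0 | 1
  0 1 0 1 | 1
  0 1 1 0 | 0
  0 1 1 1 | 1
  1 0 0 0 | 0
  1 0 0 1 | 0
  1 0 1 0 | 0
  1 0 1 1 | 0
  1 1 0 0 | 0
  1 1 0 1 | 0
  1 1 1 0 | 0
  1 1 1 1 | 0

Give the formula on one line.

  ~a = 1111111100000000
  (b & ~a) = 0000111100000000
  ~c = 1100110011001100
  (d | ~c) = 1101110111011101
  (a | (d | ~c)) = 1101110111111111
  ((b & ~a) & (a | (d | ~c))) = 0000110100000000

((b & ~a) & (a | (d | ~c)))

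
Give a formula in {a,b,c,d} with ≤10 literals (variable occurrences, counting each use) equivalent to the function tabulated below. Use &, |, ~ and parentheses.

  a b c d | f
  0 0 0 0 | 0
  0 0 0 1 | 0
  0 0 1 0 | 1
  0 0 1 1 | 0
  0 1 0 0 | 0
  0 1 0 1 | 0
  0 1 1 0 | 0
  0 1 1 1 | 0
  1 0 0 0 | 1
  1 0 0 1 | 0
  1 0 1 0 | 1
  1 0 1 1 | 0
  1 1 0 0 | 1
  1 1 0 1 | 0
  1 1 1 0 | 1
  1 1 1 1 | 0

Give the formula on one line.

  ~b = 1111000011110000
  (c & ~b) = 0011000000110000
  ((c & ~b) | d) = 0111010101110101
  (a | ((c & ~b) | d)) = 0111010111111111
  ~d = 1010101010101010
  (a | c) = 0011001111111111
  ((a | c) | b) = 0011111111111111
  (~d & ((a | c) | b)) = 0010101010101010
  ((a | ((c & ~b) | d)) & (~d & ((a | c) | b))) = 0010000010101010

((a | ((c & ~b) | d)) & (~d & ((a | c) | b)))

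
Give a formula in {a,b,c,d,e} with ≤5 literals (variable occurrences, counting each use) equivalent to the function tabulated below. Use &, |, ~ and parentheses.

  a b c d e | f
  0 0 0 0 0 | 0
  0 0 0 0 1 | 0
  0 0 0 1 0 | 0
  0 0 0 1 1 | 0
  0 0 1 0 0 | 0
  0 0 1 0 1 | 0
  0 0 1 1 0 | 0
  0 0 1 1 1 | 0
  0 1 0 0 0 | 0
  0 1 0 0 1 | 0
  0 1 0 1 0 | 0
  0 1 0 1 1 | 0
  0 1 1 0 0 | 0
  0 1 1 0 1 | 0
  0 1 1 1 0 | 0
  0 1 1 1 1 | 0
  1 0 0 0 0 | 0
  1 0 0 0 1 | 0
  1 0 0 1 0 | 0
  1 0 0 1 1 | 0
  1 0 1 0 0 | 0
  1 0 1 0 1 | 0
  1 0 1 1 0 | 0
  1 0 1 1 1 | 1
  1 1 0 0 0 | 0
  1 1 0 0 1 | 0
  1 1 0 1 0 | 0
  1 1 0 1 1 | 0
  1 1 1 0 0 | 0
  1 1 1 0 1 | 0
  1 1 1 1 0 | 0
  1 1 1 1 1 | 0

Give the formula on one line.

  ~b = 11111111000000001111111100000000
  (~b & a) = 00000000000000001111111100000000
  (e & c) = 00000101000001010000010100000101
  ((~b & a) & (e & c)) = 00000000000000000000010100000000
  (d & ((~b & a) & (e & c))) = 00000000000000000000000100000000

(d & ((~b & a) & (e & c)))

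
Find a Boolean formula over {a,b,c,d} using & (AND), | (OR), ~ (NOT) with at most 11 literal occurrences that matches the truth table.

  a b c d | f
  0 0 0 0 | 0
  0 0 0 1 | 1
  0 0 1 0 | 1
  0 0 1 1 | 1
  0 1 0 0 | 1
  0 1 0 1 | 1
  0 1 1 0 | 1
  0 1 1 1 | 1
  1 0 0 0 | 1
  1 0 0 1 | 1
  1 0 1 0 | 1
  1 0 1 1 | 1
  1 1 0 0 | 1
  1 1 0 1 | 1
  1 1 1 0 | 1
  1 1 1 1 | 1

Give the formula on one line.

  ~a = 1111111100000000
  ~d = 1010101010101010
  (~a & ~d) = 1010101000000000
  (c | b) = 0011111100111111
  ((~a & ~d) & (c | b)) = 0010101000000000
  (d | b) = 0101111101011111
  (((~a & ~d) & (c | b)) | (d | b)) = 0111111101011111
  (c | a) = 0011001111111111
  ((((~a & ~d) & (c | b)) | (d | b)) | (c | a)) = 0111111111111111

((((~a & ~d) & (c | b)) | (d | b)) | (c | a))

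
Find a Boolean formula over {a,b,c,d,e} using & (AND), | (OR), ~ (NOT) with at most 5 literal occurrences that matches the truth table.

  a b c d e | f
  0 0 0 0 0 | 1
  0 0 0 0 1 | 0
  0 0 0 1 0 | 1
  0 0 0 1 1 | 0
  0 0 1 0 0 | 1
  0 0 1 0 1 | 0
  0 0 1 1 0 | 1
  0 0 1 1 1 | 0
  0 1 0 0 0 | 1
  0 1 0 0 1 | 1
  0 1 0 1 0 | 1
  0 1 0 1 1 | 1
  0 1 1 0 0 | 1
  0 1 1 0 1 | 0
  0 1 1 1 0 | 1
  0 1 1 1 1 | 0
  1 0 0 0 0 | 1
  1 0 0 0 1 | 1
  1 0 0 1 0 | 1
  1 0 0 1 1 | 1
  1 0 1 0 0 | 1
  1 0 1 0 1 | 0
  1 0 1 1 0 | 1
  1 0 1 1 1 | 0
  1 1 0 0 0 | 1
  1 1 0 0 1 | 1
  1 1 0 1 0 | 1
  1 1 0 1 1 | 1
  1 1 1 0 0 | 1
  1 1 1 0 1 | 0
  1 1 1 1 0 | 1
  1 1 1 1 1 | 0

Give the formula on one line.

(~e | (e & ((a | b) & ~c)))

  ~e = 10101010101010101010101010101010
  (a | b) = 00000000111111111111111111111111
  ~c = 11110000111100001111000011110000
  ((a | b) & ~c) = 00000000111100001111000011110000
  (e & ((a | b) & ~c)) = 00000000010100000101000001010000
  (~e | (e & ((a | b) & ~c))) = 10101010111110101111101011111010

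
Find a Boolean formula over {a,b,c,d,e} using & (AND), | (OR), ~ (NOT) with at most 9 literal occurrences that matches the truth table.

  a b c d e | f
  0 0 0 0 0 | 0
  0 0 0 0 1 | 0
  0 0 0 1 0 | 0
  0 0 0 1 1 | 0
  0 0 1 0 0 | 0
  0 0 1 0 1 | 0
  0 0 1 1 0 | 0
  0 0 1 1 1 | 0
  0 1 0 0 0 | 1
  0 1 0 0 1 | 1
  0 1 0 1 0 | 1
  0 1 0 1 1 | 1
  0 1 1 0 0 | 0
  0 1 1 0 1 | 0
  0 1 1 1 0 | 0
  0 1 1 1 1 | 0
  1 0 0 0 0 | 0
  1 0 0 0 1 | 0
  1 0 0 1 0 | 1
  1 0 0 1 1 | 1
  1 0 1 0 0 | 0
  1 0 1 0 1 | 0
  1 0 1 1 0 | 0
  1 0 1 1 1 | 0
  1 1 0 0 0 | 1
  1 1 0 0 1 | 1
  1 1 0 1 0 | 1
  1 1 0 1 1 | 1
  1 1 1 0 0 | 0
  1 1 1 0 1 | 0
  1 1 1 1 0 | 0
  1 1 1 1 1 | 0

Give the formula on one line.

  ~c = 11110000111100001111000011110000
  (e | a) = 01010101010101011111111111111111
  ~b = 11111111000000001111111100000000
  (~b & d) = 00110011000000000011001100000000
  ((e | a) & (~b & d)) = 00010001000000000011001100000000
  (a & ((e | a) & (~b & d))) = 00000000000000000011001100000000
  ((a & ((e | a) & (~b & d))) | b) = 00000000111111110011001111111111
  (~c & ((a & ((e | a) & (~b & d))) | b)) = 00000000111100000011000011110000

(~c & ((a & ((e | a) & (~b & d))) | b))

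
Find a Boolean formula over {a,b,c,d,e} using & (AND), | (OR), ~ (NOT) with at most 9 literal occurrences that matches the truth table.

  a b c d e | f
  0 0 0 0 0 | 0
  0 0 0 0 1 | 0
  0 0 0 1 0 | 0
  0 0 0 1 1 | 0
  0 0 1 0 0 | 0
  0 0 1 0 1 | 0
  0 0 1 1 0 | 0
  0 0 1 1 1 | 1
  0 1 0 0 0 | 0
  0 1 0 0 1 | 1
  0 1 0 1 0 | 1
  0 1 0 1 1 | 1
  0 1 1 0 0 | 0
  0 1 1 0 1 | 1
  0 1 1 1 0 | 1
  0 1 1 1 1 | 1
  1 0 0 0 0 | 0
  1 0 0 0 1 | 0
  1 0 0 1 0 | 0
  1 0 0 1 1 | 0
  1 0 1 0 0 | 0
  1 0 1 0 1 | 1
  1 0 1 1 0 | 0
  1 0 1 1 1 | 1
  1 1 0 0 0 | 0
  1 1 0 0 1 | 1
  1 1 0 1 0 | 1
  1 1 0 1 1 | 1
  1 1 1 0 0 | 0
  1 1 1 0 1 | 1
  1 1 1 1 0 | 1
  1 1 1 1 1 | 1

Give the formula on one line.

  ~e = 10101010101010101010101010101010
  (d | ~e) = 10111011101110111011101110111011
  (a | (d | ~e)) = 10111011101110111111111111111111
  ((a | (d | ~e)) & c) = 00001011000010110000111100001111
  (e & ((a | (d | ~e)) & c)) = 00000001000000010000010100000101
  (d | e) = 01110111011101110111011101110111
  (b & (d | e)) = 00000000011101110000000001110111
  ((e & ((a | (d | ~e)) & c)) | (b & (d | e))) = 00000001011101110000010101110111

((e & ((a | (d | ~e)) & c)) | (b & (d | e)))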